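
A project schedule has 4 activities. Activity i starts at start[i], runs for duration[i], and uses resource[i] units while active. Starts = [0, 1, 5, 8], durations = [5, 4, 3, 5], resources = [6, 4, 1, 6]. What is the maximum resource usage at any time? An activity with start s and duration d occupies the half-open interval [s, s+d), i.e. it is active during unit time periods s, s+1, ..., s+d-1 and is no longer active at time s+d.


Each activity i is active on [start_i, start_i + duration_i).
Compute total resource usage per time slot:
  t=0: active resources = [6], total = 6
  t=1: active resources = [6, 4], total = 10
  t=2: active resources = [6, 4], total = 10
  t=3: active resources = [6, 4], total = 10
  t=4: active resources = [6, 4], total = 10
  t=5: active resources = [1], total = 1
  t=6: active resources = [1], total = 1
  t=7: active resources = [1], total = 1
  t=8: active resources = [6], total = 6
  t=9: active resources = [6], total = 6
  t=10: active resources = [6], total = 6
  t=11: active resources = [6], total = 6
  t=12: active resources = [6], total = 6
Peak resource demand = 10

10


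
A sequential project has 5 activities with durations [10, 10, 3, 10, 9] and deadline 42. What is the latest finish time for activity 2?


LF(activity 2) = deadline - sum of successor durations
Successors: activities 3 through 5 with durations [3, 10, 9]
Sum of successor durations = 22
LF = 42 - 22 = 20

20


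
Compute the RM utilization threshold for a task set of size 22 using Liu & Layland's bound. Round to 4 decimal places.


Compute 2^(1/22) = 1.0320082797
Subtract 1: 1.0320082797 - 1 = 0.0320082797
Multiply by n: 22 * 0.0320082797 = 0.7041821534
Round to 4 dp: 0.7042

0.7042


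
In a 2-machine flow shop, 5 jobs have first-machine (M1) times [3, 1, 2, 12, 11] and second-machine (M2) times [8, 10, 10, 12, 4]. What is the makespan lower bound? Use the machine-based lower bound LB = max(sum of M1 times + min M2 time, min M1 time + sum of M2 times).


LB1 = sum(M1 times) + min(M2 times) = 29 + 4 = 33
LB2 = min(M1 times) + sum(M2 times) = 1 + 44 = 45
Lower bound = max(LB1, LB2) = max(33, 45) = 45

45


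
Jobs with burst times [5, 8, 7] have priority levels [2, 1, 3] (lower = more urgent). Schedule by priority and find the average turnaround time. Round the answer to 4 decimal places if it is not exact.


Sort by priority (ascending = highest first):
Order: [(1, 8), (2, 5), (3, 7)]
Completion times:
  Priority 1, burst=8, C=8
  Priority 2, burst=5, C=13
  Priority 3, burst=7, C=20
Average turnaround = 41/3 = 13.6667

13.6667


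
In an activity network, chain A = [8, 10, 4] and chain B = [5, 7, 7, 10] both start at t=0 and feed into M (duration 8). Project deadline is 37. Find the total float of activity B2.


Forward pass: ES(B2) = sum of predecessors on chain B = 5
EF = ES + duration = 5 + 7 = 12
Backward pass: LF(M) = deadline = 37; LS(M) = 37 - 8 = 29
LF(B2) = LS(M) - sum(successors on chain B) = 29 - 17 = 12
LS = LF - duration = 12 - 7 = 5
Total float = LS - ES = 5 - 5 = 0

0


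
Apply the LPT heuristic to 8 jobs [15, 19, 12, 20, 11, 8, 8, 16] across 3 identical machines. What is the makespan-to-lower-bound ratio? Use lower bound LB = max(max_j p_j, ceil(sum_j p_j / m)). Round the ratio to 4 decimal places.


LPT order: [20, 19, 16, 15, 12, 11, 8, 8]
Machine loads after assignment: [39, 39, 31]
LPT makespan = 39
Lower bound = max(max_job, ceil(total/3)) = max(20, 37) = 37
Ratio = 39 / 37 = 1.0541

1.0541


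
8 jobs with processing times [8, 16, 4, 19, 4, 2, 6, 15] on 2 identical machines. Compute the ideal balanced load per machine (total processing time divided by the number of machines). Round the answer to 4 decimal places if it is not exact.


Total processing time = 8 + 16 + 4 + 19 + 4 + 2 + 6 + 15 = 74
Number of machines = 2
Ideal balanced load = 74 / 2 = 37.0

37.0


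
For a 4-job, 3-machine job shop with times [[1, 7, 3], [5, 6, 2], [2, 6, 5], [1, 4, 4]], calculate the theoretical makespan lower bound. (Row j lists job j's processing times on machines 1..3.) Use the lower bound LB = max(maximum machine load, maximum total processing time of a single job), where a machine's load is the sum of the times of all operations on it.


Machine loads:
  Machine 1: 1 + 5 + 2 + 1 = 9
  Machine 2: 7 + 6 + 6 + 4 = 23
  Machine 3: 3 + 2 + 5 + 4 = 14
Max machine load = 23
Job totals:
  Job 1: 11
  Job 2: 13
  Job 3: 13
  Job 4: 9
Max job total = 13
Lower bound = max(23, 13) = 23

23


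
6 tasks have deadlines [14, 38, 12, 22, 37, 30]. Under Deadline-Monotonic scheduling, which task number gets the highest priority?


Sort tasks by relative deadline (ascending):
  Task 3: deadline = 12
  Task 1: deadline = 14
  Task 4: deadline = 22
  Task 6: deadline = 30
  Task 5: deadline = 37
  Task 2: deadline = 38
Priority order (highest first): [3, 1, 4, 6, 5, 2]
Highest priority task = 3

3


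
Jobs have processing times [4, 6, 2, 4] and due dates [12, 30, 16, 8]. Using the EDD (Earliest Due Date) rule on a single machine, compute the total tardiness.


Sort by due date (EDD order): [(4, 8), (4, 12), (2, 16), (6, 30)]
Compute completion times and tardiness:
  Job 1: p=4, d=8, C=4, tardiness=max(0,4-8)=0
  Job 2: p=4, d=12, C=8, tardiness=max(0,8-12)=0
  Job 3: p=2, d=16, C=10, tardiness=max(0,10-16)=0
  Job 4: p=6, d=30, C=16, tardiness=max(0,16-30)=0
Total tardiness = 0

0


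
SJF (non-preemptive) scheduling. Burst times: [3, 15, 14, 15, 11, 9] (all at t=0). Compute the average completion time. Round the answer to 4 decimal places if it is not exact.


SJF order (ascending): [3, 9, 11, 14, 15, 15]
Completion times:
  Job 1: burst=3, C=3
  Job 2: burst=9, C=12
  Job 3: burst=11, C=23
  Job 4: burst=14, C=37
  Job 5: burst=15, C=52
  Job 6: burst=15, C=67
Average completion = 194/6 = 32.3333

32.3333


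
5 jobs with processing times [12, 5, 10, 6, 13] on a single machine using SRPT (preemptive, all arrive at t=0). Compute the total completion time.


Since all jobs arrive at t=0, SRPT equals SPT ordering.
SPT order: [5, 6, 10, 12, 13]
Completion times:
  Job 1: p=5, C=5
  Job 2: p=6, C=11
  Job 3: p=10, C=21
  Job 4: p=12, C=33
  Job 5: p=13, C=46
Total completion time = 5 + 11 + 21 + 33 + 46 = 116

116


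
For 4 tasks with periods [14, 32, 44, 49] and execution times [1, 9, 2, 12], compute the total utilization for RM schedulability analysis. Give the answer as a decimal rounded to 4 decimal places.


Compute individual utilizations (exact fractions):
  Task 1: C/T = 1/14 (approx. 0.0714)
  Task 2: C/T = 9/32 (approx. 0.2813)
  Task 3: C/T = 2/44 = 1/22 (approx. 0.0455)
  Task 4: C/T = 12/49 (approx. 0.2449)
Total utilization U = 1/14 + 9/32 + 1/22 + 12/49 = 11091/17248
Rounded to 4 decimal places: U = 0.6430
RM (Liu & Layland) bound for 4 tasks = 0.756828; compare with U = 11091/17248 (approx. 0.643031)
U <= bound, so schedulable by RM sufficient condition.

0.6430


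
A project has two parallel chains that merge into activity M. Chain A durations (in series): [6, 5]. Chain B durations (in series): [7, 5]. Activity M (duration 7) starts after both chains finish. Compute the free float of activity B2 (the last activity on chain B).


ES(B2) = sum of predecessors on chain B = 7
EF(B2) = ES + duration = 7 + 5 = 12
Successor of B2 is M. ES(M) = max(sum(A), sum(B)) = max(11, 12) = 12
Free float = ES(successor) - EF(current) = 12 - 12 = 0

0


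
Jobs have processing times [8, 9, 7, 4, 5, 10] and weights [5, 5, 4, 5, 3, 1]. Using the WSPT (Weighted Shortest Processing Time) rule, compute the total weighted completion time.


Compute p/w ratios and sort ascending (WSPT): [(4, 5), (8, 5), (5, 3), (7, 4), (9, 5), (10, 1)]
Compute weighted completion times:
  Job (p=4,w=5): C=4, w*C=5*4=20
  Job (p=8,w=5): C=12, w*C=5*12=60
  Job (p=5,w=3): C=17, w*C=3*17=51
  Job (p=7,w=4): C=24, w*C=4*24=96
  Job (p=9,w=5): C=33, w*C=5*33=165
  Job (p=10,w=1): C=43, w*C=1*43=43
Total weighted completion time = 435

435


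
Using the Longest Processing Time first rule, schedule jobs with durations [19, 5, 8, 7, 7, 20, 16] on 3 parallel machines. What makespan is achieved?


Sort jobs in decreasing order (LPT): [20, 19, 16, 8, 7, 7, 5]
Assign each job to the least loaded machine:
  Machine 1: jobs [20, 7], load = 27
  Machine 2: jobs [19, 7], load = 26
  Machine 3: jobs [16, 8, 5], load = 29
Makespan = max load = 29

29


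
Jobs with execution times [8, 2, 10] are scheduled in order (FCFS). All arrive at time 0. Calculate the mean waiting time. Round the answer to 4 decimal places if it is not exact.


FCFS order (as given): [8, 2, 10]
Waiting times:
  Job 1: wait = 0
  Job 2: wait = 8
  Job 3: wait = 10
Sum of waiting times = 18
Average waiting time = 18/3 = 6.0

6.0


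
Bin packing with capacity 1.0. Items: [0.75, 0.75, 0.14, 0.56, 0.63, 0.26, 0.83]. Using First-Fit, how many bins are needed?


Place items sequentially using First-Fit:
  Item 0.75 -> new Bin 1
  Item 0.75 -> new Bin 2
  Item 0.14 -> Bin 1 (now 0.89)
  Item 0.56 -> new Bin 3
  Item 0.63 -> new Bin 4
  Item 0.26 -> Bin 3 (now 0.82)
  Item 0.83 -> new Bin 5
Total bins used = 5

5


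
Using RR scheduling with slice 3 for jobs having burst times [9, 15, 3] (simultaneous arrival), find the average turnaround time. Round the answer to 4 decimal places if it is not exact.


Time quantum = 3
Execution trace:
  J1 runs 3 units, time = 3
  J2 runs 3 units, time = 6
  J3 runs 3 units, time = 9
  J1 runs 3 units, time = 12
  J2 runs 3 units, time = 15
  J1 runs 3 units, time = 18
  J2 runs 3 units, time = 21
  J2 runs 3 units, time = 24
  J2 runs 3 units, time = 27
Finish times: [18, 27, 9]
Average turnaround = 54/3 = 18.0

18.0


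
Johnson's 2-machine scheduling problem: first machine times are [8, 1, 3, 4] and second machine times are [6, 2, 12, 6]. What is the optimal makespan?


Apply Johnson's rule:
  Group 1 (a <= b): [(2, 1, 2), (3, 3, 12), (4, 4, 6)]
  Group 2 (a > b): [(1, 8, 6)]
Optimal job order: [2, 3, 4, 1]
Schedule:
  Job 2: M1 done at 1, M2 done at 3
  Job 3: M1 done at 4, M2 done at 16
  Job 4: M1 done at 8, M2 done at 22
  Job 1: M1 done at 16, M2 done at 28
Makespan = 28

28


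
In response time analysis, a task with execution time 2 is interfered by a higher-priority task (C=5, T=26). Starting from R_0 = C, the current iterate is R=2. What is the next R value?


R_next = C + ceil(R_prev / T_hp) * C_hp
ceil(2 / 26) = ceil(0.0769) = 1
Interference = 1 * 5 = 5
R_next = 2 + 5 = 7

7


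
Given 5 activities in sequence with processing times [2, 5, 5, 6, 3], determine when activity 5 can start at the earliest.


Activity 5 starts after activities 1 through 4 complete.
Predecessor durations: [2, 5, 5, 6]
ES = 2 + 5 + 5 + 6 = 18

18


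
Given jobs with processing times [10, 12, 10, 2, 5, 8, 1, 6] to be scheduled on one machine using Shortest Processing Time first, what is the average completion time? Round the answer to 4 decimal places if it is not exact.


Sort jobs by processing time (SPT order): [1, 2, 5, 6, 8, 10, 10, 12]
Compute completion times sequentially:
  Job 1: processing = 1, completes at 1
  Job 2: processing = 2, completes at 3
  Job 3: processing = 5, completes at 8
  Job 4: processing = 6, completes at 14
  Job 5: processing = 8, completes at 22
  Job 6: processing = 10, completes at 32
  Job 7: processing = 10, completes at 42
  Job 8: processing = 12, completes at 54
Sum of completion times = 176
Average completion time = 176/8 = 22.0

22.0


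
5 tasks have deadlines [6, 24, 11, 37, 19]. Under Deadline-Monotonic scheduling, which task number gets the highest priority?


Sort tasks by relative deadline (ascending):
  Task 1: deadline = 6
  Task 3: deadline = 11
  Task 5: deadline = 19
  Task 2: deadline = 24
  Task 4: deadline = 37
Priority order (highest first): [1, 3, 5, 2, 4]
Highest priority task = 1

1


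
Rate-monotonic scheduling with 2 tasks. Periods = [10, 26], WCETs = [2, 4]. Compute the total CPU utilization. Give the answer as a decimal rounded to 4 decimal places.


Compute individual utilizations (exact fractions):
  Task 1: C/T = 2/10 = 1/5 (approx. 0.2)
  Task 2: C/T = 4/26 = 2/13 (approx. 0.1538)
Total utilization U = 1/5 + 2/13 = 23/65
Rounded to 4 decimal places: U = 0.3538
RM (Liu & Layland) bound for 2 tasks = 0.828427; compare with U = 23/65 (approx. 0.353846)
U <= bound, so schedulable by RM sufficient condition.

0.3538


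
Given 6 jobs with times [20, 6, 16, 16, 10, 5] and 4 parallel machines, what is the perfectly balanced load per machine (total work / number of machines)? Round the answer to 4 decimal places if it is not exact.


Total processing time = 20 + 6 + 16 + 16 + 10 + 5 = 73
Number of machines = 4
Ideal balanced load = 73 / 4 = 18.25

18.25


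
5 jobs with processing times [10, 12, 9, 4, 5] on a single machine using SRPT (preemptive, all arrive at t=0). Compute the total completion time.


Since all jobs arrive at t=0, SRPT equals SPT ordering.
SPT order: [4, 5, 9, 10, 12]
Completion times:
  Job 1: p=4, C=4
  Job 2: p=5, C=9
  Job 3: p=9, C=18
  Job 4: p=10, C=28
  Job 5: p=12, C=40
Total completion time = 4 + 9 + 18 + 28 + 40 = 99

99


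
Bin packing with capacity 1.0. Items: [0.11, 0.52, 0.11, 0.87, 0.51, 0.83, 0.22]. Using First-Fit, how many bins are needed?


Place items sequentially using First-Fit:
  Item 0.11 -> new Bin 1
  Item 0.52 -> Bin 1 (now 0.63)
  Item 0.11 -> Bin 1 (now 0.74)
  Item 0.87 -> new Bin 2
  Item 0.51 -> new Bin 3
  Item 0.83 -> new Bin 4
  Item 0.22 -> Bin 1 (now 0.96)
Total bins used = 4

4


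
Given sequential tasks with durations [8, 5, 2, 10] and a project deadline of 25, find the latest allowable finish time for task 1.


LF(activity 1) = deadline - sum of successor durations
Successors: activities 2 through 4 with durations [5, 2, 10]
Sum of successor durations = 17
LF = 25 - 17 = 8

8


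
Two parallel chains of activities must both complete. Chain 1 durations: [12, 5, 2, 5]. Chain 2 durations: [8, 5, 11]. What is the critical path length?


Path A total = 12 + 5 + 2 + 5 = 24
Path B total = 8 + 5 + 11 = 24
Critical path = longest path = max(24, 24) = 24

24


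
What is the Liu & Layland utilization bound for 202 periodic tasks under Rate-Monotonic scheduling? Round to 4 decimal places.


Compute 2^(1/202) = 1.0034373158
Subtract 1: 1.0034373158 - 1 = 0.0034373158
Multiply by n: 202 * 0.0034373158 = 0.6943377916
Round to 4 dp: 0.6943

0.6943


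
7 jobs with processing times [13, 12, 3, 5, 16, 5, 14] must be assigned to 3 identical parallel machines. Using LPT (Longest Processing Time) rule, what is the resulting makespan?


Sort jobs in decreasing order (LPT): [16, 14, 13, 12, 5, 5, 3]
Assign each job to the least loaded machine:
  Machine 1: jobs [16, 5], load = 21
  Machine 2: jobs [14, 5, 3], load = 22
  Machine 3: jobs [13, 12], load = 25
Makespan = max load = 25

25


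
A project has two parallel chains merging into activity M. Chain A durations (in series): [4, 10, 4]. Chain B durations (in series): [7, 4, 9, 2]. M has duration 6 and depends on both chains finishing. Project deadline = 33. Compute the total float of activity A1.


Forward pass: ES(A1) = sum of predecessors on chain A = 0
EF = ES + duration = 0 + 4 = 4
Backward pass: LF(M) = deadline = 33; LS(M) = 33 - 6 = 27
LF(A1) = LS(M) - sum(successors on chain A) = 27 - 14 = 13
LS = LF - duration = 13 - 4 = 9
Total float = LS - ES = 9 - 0 = 9

9


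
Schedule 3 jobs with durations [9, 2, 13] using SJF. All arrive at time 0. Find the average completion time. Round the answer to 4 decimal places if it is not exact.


SJF order (ascending): [2, 9, 13]
Completion times:
  Job 1: burst=2, C=2
  Job 2: burst=9, C=11
  Job 3: burst=13, C=24
Average completion = 37/3 = 12.3333

12.3333


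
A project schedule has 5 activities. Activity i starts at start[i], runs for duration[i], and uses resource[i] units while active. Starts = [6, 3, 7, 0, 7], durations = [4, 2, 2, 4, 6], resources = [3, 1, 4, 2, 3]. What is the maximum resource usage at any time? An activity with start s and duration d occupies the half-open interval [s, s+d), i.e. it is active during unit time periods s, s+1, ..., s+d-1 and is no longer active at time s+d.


Each activity i is active on [start_i, start_i + duration_i).
Compute total resource usage per time slot:
  t=0: active resources = [2], total = 2
  t=1: active resources = [2], total = 2
  t=2: active resources = [2], total = 2
  t=3: active resources = [1, 2], total = 3
  t=4: active resources = [1], total = 1
  t=5: active resources = [], total = 0
  t=6: active resources = [3], total = 3
  t=7: active resources = [3, 4, 3], total = 10
  t=8: active resources = [3, 4, 3], total = 10
  t=9: active resources = [3, 3], total = 6
  t=10: active resources = [3], total = 3
  t=11: active resources = [3], total = 3
  t=12: active resources = [3], total = 3
Peak resource demand = 10

10


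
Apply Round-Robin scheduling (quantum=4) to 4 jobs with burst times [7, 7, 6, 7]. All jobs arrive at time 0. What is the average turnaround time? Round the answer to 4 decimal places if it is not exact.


Time quantum = 4
Execution trace:
  J1 runs 4 units, time = 4
  J2 runs 4 units, time = 8
  J3 runs 4 units, time = 12
  J4 runs 4 units, time = 16
  J1 runs 3 units, time = 19
  J2 runs 3 units, time = 22
  J3 runs 2 units, time = 24
  J4 runs 3 units, time = 27
Finish times: [19, 22, 24, 27]
Average turnaround = 92/4 = 23.0

23.0


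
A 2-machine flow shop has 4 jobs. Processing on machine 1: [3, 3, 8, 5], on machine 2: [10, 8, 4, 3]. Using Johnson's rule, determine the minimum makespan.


Apply Johnson's rule:
  Group 1 (a <= b): [(1, 3, 10), (2, 3, 8)]
  Group 2 (a > b): [(3, 8, 4), (4, 5, 3)]
Optimal job order: [1, 2, 3, 4]
Schedule:
  Job 1: M1 done at 3, M2 done at 13
  Job 2: M1 done at 6, M2 done at 21
  Job 3: M1 done at 14, M2 done at 25
  Job 4: M1 done at 19, M2 done at 28
Makespan = 28

28


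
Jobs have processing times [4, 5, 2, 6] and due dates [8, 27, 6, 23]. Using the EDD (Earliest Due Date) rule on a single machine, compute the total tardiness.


Sort by due date (EDD order): [(2, 6), (4, 8), (6, 23), (5, 27)]
Compute completion times and tardiness:
  Job 1: p=2, d=6, C=2, tardiness=max(0,2-6)=0
  Job 2: p=4, d=8, C=6, tardiness=max(0,6-8)=0
  Job 3: p=6, d=23, C=12, tardiness=max(0,12-23)=0
  Job 4: p=5, d=27, C=17, tardiness=max(0,17-27)=0
Total tardiness = 0

0


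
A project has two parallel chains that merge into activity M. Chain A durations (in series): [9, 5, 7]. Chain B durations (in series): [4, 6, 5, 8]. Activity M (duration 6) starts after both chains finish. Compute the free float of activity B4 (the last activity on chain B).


ES(B4) = sum of predecessors on chain B = 15
EF(B4) = ES + duration = 15 + 8 = 23
Successor of B4 is M. ES(M) = max(sum(A), sum(B)) = max(21, 23) = 23
Free float = ES(successor) - EF(current) = 23 - 23 = 0

0


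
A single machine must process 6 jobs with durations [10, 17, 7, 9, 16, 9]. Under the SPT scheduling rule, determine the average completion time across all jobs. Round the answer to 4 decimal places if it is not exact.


Sort jobs by processing time (SPT order): [7, 9, 9, 10, 16, 17]
Compute completion times sequentially:
  Job 1: processing = 7, completes at 7
  Job 2: processing = 9, completes at 16
  Job 3: processing = 9, completes at 25
  Job 4: processing = 10, completes at 35
  Job 5: processing = 16, completes at 51
  Job 6: processing = 17, completes at 68
Sum of completion times = 202
Average completion time = 202/6 = 33.6667

33.6667


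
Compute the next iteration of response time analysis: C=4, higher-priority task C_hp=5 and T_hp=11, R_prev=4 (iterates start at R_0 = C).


R_next = C + ceil(R_prev / T_hp) * C_hp
ceil(4 / 11) = ceil(0.3636) = 1
Interference = 1 * 5 = 5
R_next = 4 + 5 = 9

9


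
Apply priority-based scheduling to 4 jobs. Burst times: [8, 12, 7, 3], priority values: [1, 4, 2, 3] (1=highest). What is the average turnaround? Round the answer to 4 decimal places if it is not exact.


Sort by priority (ascending = highest first):
Order: [(1, 8), (2, 7), (3, 3), (4, 12)]
Completion times:
  Priority 1, burst=8, C=8
  Priority 2, burst=7, C=15
  Priority 3, burst=3, C=18
  Priority 4, burst=12, C=30
Average turnaround = 71/4 = 17.75

17.75


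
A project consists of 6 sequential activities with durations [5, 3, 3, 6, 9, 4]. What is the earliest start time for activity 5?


Activity 5 starts after activities 1 through 4 complete.
Predecessor durations: [5, 3, 3, 6]
ES = 5 + 3 + 3 + 6 = 17

17


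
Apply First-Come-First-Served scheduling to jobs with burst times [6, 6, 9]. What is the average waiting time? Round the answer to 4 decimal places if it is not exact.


FCFS order (as given): [6, 6, 9]
Waiting times:
  Job 1: wait = 0
  Job 2: wait = 6
  Job 3: wait = 12
Sum of waiting times = 18
Average waiting time = 18/3 = 6.0

6.0


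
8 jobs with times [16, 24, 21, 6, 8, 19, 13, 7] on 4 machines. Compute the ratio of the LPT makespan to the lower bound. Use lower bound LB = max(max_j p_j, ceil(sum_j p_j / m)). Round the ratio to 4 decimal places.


LPT order: [24, 21, 19, 16, 13, 8, 7, 6]
Machine loads after assignment: [30, 28, 27, 29]
LPT makespan = 30
Lower bound = max(max_job, ceil(total/4)) = max(24, 29) = 29
Ratio = 30 / 29 = 1.0345

1.0345


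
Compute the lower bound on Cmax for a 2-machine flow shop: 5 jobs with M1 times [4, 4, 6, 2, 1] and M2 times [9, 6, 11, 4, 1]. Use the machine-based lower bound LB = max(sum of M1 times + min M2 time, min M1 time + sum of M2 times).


LB1 = sum(M1 times) + min(M2 times) = 17 + 1 = 18
LB2 = min(M1 times) + sum(M2 times) = 1 + 31 = 32
Lower bound = max(LB1, LB2) = max(18, 32) = 32

32


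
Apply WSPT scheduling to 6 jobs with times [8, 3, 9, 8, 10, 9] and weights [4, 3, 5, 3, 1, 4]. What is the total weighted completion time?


Compute p/w ratios and sort ascending (WSPT): [(3, 3), (9, 5), (8, 4), (9, 4), (8, 3), (10, 1)]
Compute weighted completion times:
  Job (p=3,w=3): C=3, w*C=3*3=9
  Job (p=9,w=5): C=12, w*C=5*12=60
  Job (p=8,w=4): C=20, w*C=4*20=80
  Job (p=9,w=4): C=29, w*C=4*29=116
  Job (p=8,w=3): C=37, w*C=3*37=111
  Job (p=10,w=1): C=47, w*C=1*47=47
Total weighted completion time = 423

423


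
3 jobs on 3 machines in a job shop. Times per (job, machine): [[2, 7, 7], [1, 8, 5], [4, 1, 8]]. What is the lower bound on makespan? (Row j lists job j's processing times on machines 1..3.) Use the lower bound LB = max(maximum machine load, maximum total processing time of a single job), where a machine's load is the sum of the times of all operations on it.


Machine loads:
  Machine 1: 2 + 1 + 4 = 7
  Machine 2: 7 + 8 + 1 = 16
  Machine 3: 7 + 5 + 8 = 20
Max machine load = 20
Job totals:
  Job 1: 16
  Job 2: 14
  Job 3: 13
Max job total = 16
Lower bound = max(20, 16) = 20

20


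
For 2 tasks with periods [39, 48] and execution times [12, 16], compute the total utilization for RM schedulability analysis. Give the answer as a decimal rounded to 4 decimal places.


Compute individual utilizations (exact fractions):
  Task 1: C/T = 12/39 = 4/13 (approx. 0.3077)
  Task 2: C/T = 16/48 = 1/3 (approx. 0.3333)
Total utilization U = 4/13 + 1/3 = 25/39
Rounded to 4 decimal places: U = 0.6410
RM (Liu & Layland) bound for 2 tasks = 0.828427; compare with U = 25/39 (approx. 0.641026)
U <= bound, so schedulable by RM sufficient condition.

0.6410


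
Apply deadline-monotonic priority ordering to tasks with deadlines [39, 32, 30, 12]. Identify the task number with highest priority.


Sort tasks by relative deadline (ascending):
  Task 4: deadline = 12
  Task 3: deadline = 30
  Task 2: deadline = 32
  Task 1: deadline = 39
Priority order (highest first): [4, 3, 2, 1]
Highest priority task = 4

4


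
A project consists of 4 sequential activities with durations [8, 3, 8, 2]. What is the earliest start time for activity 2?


Activity 2 starts after activities 1 through 1 complete.
Predecessor durations: [8]
ES = 8 = 8

8


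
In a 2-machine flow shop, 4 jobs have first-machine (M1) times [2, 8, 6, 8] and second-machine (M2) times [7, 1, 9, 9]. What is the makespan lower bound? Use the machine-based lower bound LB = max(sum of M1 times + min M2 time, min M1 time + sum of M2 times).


LB1 = sum(M1 times) + min(M2 times) = 24 + 1 = 25
LB2 = min(M1 times) + sum(M2 times) = 2 + 26 = 28
Lower bound = max(LB1, LB2) = max(25, 28) = 28

28


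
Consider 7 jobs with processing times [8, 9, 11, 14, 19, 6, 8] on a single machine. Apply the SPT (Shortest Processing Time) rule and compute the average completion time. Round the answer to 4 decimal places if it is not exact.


Sort jobs by processing time (SPT order): [6, 8, 8, 9, 11, 14, 19]
Compute completion times sequentially:
  Job 1: processing = 6, completes at 6
  Job 2: processing = 8, completes at 14
  Job 3: processing = 8, completes at 22
  Job 4: processing = 9, completes at 31
  Job 5: processing = 11, completes at 42
  Job 6: processing = 14, completes at 56
  Job 7: processing = 19, completes at 75
Sum of completion times = 246
Average completion time = 246/7 = 35.1429

35.1429


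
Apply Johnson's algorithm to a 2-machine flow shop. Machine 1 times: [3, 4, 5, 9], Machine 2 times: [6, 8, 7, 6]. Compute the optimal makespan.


Apply Johnson's rule:
  Group 1 (a <= b): [(1, 3, 6), (2, 4, 8), (3, 5, 7)]
  Group 2 (a > b): [(4, 9, 6)]
Optimal job order: [1, 2, 3, 4]
Schedule:
  Job 1: M1 done at 3, M2 done at 9
  Job 2: M1 done at 7, M2 done at 17
  Job 3: M1 done at 12, M2 done at 24
  Job 4: M1 done at 21, M2 done at 30
Makespan = 30

30


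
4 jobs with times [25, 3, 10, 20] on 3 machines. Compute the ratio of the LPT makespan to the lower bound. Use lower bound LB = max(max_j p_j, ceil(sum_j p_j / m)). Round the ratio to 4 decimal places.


LPT order: [25, 20, 10, 3]
Machine loads after assignment: [25, 20, 13]
LPT makespan = 25
Lower bound = max(max_job, ceil(total/3)) = max(25, 20) = 25
Ratio = 25 / 25 = 1.0

1.0


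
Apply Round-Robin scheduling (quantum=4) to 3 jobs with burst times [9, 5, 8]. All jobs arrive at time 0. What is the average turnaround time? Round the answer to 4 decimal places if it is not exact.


Time quantum = 4
Execution trace:
  J1 runs 4 units, time = 4
  J2 runs 4 units, time = 8
  J3 runs 4 units, time = 12
  J1 runs 4 units, time = 16
  J2 runs 1 units, time = 17
  J3 runs 4 units, time = 21
  J1 runs 1 units, time = 22
Finish times: [22, 17, 21]
Average turnaround = 60/3 = 20.0

20.0


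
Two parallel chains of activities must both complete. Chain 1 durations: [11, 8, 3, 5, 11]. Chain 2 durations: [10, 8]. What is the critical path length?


Path A total = 11 + 8 + 3 + 5 + 11 = 38
Path B total = 10 + 8 = 18
Critical path = longest path = max(38, 18) = 38

38


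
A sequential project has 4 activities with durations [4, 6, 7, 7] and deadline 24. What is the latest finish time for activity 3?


LF(activity 3) = deadline - sum of successor durations
Successors: activities 4 through 4 with durations [7]
Sum of successor durations = 7
LF = 24 - 7 = 17

17


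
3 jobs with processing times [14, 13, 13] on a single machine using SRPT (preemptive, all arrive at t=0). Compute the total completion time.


Since all jobs arrive at t=0, SRPT equals SPT ordering.
SPT order: [13, 13, 14]
Completion times:
  Job 1: p=13, C=13
  Job 2: p=13, C=26
  Job 3: p=14, C=40
Total completion time = 13 + 26 + 40 = 79

79


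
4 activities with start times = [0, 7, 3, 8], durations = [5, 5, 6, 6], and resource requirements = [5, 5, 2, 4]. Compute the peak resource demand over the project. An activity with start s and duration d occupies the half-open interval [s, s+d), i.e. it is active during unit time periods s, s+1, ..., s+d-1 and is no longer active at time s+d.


Each activity i is active on [start_i, start_i + duration_i).
Compute total resource usage per time slot:
  t=0: active resources = [5], total = 5
  t=1: active resources = [5], total = 5
  t=2: active resources = [5], total = 5
  t=3: active resources = [5, 2], total = 7
  t=4: active resources = [5, 2], total = 7
  t=5: active resources = [2], total = 2
  t=6: active resources = [2], total = 2
  t=7: active resources = [5, 2], total = 7
  t=8: active resources = [5, 2, 4], total = 11
  t=9: active resources = [5, 4], total = 9
  t=10: active resources = [5, 4], total = 9
  t=11: active resources = [5, 4], total = 9
  t=12: active resources = [4], total = 4
  t=13: active resources = [4], total = 4
Peak resource demand = 11

11


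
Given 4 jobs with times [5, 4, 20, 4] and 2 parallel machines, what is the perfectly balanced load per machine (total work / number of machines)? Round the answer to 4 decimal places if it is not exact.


Total processing time = 5 + 4 + 20 + 4 = 33
Number of machines = 2
Ideal balanced load = 33 / 2 = 16.5

16.5


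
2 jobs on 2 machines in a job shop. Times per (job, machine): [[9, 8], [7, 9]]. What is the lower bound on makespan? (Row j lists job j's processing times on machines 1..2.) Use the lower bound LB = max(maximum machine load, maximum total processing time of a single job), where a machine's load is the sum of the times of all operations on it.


Machine loads:
  Machine 1: 9 + 7 = 16
  Machine 2: 8 + 9 = 17
Max machine load = 17
Job totals:
  Job 1: 17
  Job 2: 16
Max job total = 17
Lower bound = max(17, 17) = 17

17


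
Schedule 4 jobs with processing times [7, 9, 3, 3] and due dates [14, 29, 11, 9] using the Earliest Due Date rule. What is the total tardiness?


Sort by due date (EDD order): [(3, 9), (3, 11), (7, 14), (9, 29)]
Compute completion times and tardiness:
  Job 1: p=3, d=9, C=3, tardiness=max(0,3-9)=0
  Job 2: p=3, d=11, C=6, tardiness=max(0,6-11)=0
  Job 3: p=7, d=14, C=13, tardiness=max(0,13-14)=0
  Job 4: p=9, d=29, C=22, tardiness=max(0,22-29)=0
Total tardiness = 0

0


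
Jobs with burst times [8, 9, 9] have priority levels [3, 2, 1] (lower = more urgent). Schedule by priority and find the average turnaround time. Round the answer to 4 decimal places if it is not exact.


Sort by priority (ascending = highest first):
Order: [(1, 9), (2, 9), (3, 8)]
Completion times:
  Priority 1, burst=9, C=9
  Priority 2, burst=9, C=18
  Priority 3, burst=8, C=26
Average turnaround = 53/3 = 17.6667

17.6667


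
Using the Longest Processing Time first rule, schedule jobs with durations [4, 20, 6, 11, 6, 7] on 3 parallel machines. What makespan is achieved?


Sort jobs in decreasing order (LPT): [20, 11, 7, 6, 6, 4]
Assign each job to the least loaded machine:
  Machine 1: jobs [20], load = 20
  Machine 2: jobs [11, 6], load = 17
  Machine 3: jobs [7, 6, 4], load = 17
Makespan = max load = 20

20


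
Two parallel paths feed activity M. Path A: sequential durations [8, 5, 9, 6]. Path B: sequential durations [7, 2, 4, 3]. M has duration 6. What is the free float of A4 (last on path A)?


ES(A4) = sum of predecessors on chain A = 22
EF(A4) = ES + duration = 22 + 6 = 28
Successor of A4 is M. ES(M) = max(sum(A), sum(B)) = max(28, 16) = 28
Free float = ES(successor) - EF(current) = 28 - 28 = 0

0


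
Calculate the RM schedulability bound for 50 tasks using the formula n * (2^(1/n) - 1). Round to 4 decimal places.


Compute 2^(1/50) = 1.0139594798
Subtract 1: 1.0139594798 - 1 = 0.0139594798
Multiply by n: 50 * 0.0139594798 = 0.6979739900
Round to 4 dp: 0.6980

0.6980


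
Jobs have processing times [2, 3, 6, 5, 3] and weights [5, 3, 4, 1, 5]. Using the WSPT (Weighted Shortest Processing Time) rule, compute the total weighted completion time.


Compute p/w ratios and sort ascending (WSPT): [(2, 5), (3, 5), (3, 3), (6, 4), (5, 1)]
Compute weighted completion times:
  Job (p=2,w=5): C=2, w*C=5*2=10
  Job (p=3,w=5): C=5, w*C=5*5=25
  Job (p=3,w=3): C=8, w*C=3*8=24
  Job (p=6,w=4): C=14, w*C=4*14=56
  Job (p=5,w=1): C=19, w*C=1*19=19
Total weighted completion time = 134

134


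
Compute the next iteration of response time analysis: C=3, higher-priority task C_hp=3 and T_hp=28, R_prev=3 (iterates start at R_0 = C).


R_next = C + ceil(R_prev / T_hp) * C_hp
ceil(3 / 28) = ceil(0.1071) = 1
Interference = 1 * 3 = 3
R_next = 3 + 3 = 6

6


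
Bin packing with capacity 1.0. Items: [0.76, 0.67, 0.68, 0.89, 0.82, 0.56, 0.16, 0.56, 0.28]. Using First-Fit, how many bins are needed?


Place items sequentially using First-Fit:
  Item 0.76 -> new Bin 1
  Item 0.67 -> new Bin 2
  Item 0.68 -> new Bin 3
  Item 0.89 -> new Bin 4
  Item 0.82 -> new Bin 5
  Item 0.56 -> new Bin 6
  Item 0.16 -> Bin 1 (now 0.92)
  Item 0.56 -> new Bin 7
  Item 0.28 -> Bin 2 (now 0.95)
Total bins used = 7

7


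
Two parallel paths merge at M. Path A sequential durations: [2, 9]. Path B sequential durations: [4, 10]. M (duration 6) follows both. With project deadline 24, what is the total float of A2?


Forward pass: ES(A2) = sum of predecessors on chain A = 2
EF = ES + duration = 2 + 9 = 11
Backward pass: LF(M) = deadline = 24; LS(M) = 24 - 6 = 18
LF(A2) = LS(M) - sum(successors on chain A) = 18 - 0 = 18
LS = LF - duration = 18 - 9 = 9
Total float = LS - ES = 9 - 2 = 7

7


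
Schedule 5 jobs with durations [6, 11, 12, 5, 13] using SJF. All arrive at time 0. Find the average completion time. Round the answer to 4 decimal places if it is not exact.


SJF order (ascending): [5, 6, 11, 12, 13]
Completion times:
  Job 1: burst=5, C=5
  Job 2: burst=6, C=11
  Job 3: burst=11, C=22
  Job 4: burst=12, C=34
  Job 5: burst=13, C=47
Average completion = 119/5 = 23.8

23.8


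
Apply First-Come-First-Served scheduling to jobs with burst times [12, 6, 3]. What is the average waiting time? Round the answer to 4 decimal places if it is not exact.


FCFS order (as given): [12, 6, 3]
Waiting times:
  Job 1: wait = 0
  Job 2: wait = 12
  Job 3: wait = 18
Sum of waiting times = 30
Average waiting time = 30/3 = 10.0

10.0


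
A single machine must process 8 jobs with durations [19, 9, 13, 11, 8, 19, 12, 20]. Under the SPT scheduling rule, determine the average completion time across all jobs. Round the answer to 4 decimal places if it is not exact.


Sort jobs by processing time (SPT order): [8, 9, 11, 12, 13, 19, 19, 20]
Compute completion times sequentially:
  Job 1: processing = 8, completes at 8
  Job 2: processing = 9, completes at 17
  Job 3: processing = 11, completes at 28
  Job 4: processing = 12, completes at 40
  Job 5: processing = 13, completes at 53
  Job 6: processing = 19, completes at 72
  Job 7: processing = 19, completes at 91
  Job 8: processing = 20, completes at 111
Sum of completion times = 420
Average completion time = 420/8 = 52.5

52.5


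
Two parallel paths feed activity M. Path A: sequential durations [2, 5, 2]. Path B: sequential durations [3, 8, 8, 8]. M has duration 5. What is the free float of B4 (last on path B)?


ES(B4) = sum of predecessors on chain B = 19
EF(B4) = ES + duration = 19 + 8 = 27
Successor of B4 is M. ES(M) = max(sum(A), sum(B)) = max(9, 27) = 27
Free float = ES(successor) - EF(current) = 27 - 27 = 0

0


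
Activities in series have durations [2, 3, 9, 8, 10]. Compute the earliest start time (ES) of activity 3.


Activity 3 starts after activities 1 through 2 complete.
Predecessor durations: [2, 3]
ES = 2 + 3 = 5

5


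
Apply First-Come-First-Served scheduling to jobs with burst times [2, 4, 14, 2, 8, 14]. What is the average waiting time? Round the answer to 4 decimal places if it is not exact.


FCFS order (as given): [2, 4, 14, 2, 8, 14]
Waiting times:
  Job 1: wait = 0
  Job 2: wait = 2
  Job 3: wait = 6
  Job 4: wait = 20
  Job 5: wait = 22
  Job 6: wait = 30
Sum of waiting times = 80
Average waiting time = 80/6 = 13.3333

13.3333


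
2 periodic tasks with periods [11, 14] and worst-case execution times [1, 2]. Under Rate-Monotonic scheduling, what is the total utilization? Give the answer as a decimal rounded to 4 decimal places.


Compute individual utilizations (exact fractions):
  Task 1: C/T = 1/11 (approx. 0.0909)
  Task 2: C/T = 2/14 = 1/7 (approx. 0.1429)
Total utilization U = 1/11 + 1/7 = 18/77
Rounded to 4 decimal places: U = 0.2338
RM (Liu & Layland) bound for 2 tasks = 0.828427; compare with U = 18/77 (approx. 0.233766)
U <= bound, so schedulable by RM sufficient condition.

0.2338


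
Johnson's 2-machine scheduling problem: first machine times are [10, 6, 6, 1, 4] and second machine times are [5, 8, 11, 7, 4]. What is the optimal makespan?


Apply Johnson's rule:
  Group 1 (a <= b): [(4, 1, 7), (5, 4, 4), (2, 6, 8), (3, 6, 11)]
  Group 2 (a > b): [(1, 10, 5)]
Optimal job order: [4, 5, 2, 3, 1]
Schedule:
  Job 4: M1 done at 1, M2 done at 8
  Job 5: M1 done at 5, M2 done at 12
  Job 2: M1 done at 11, M2 done at 20
  Job 3: M1 done at 17, M2 done at 31
  Job 1: M1 done at 27, M2 done at 36
Makespan = 36

36


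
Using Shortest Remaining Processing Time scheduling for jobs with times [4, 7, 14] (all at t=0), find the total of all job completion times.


Since all jobs arrive at t=0, SRPT equals SPT ordering.
SPT order: [4, 7, 14]
Completion times:
  Job 1: p=4, C=4
  Job 2: p=7, C=11
  Job 3: p=14, C=25
Total completion time = 4 + 11 + 25 = 40

40


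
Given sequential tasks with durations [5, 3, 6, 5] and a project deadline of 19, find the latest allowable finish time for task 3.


LF(activity 3) = deadline - sum of successor durations
Successors: activities 4 through 4 with durations [5]
Sum of successor durations = 5
LF = 19 - 5 = 14

14


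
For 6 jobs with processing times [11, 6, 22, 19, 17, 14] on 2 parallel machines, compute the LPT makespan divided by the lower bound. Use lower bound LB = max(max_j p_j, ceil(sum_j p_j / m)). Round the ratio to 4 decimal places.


LPT order: [22, 19, 17, 14, 11, 6]
Machine loads after assignment: [47, 42]
LPT makespan = 47
Lower bound = max(max_job, ceil(total/2)) = max(22, 45) = 45
Ratio = 47 / 45 = 1.0444

1.0444


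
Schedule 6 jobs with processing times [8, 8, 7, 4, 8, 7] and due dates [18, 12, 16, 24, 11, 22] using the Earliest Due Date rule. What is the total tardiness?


Sort by due date (EDD order): [(8, 11), (8, 12), (7, 16), (8, 18), (7, 22), (4, 24)]
Compute completion times and tardiness:
  Job 1: p=8, d=11, C=8, tardiness=max(0,8-11)=0
  Job 2: p=8, d=12, C=16, tardiness=max(0,16-12)=4
  Job 3: p=7, d=16, C=23, tardiness=max(0,23-16)=7
  Job 4: p=8, d=18, C=31, tardiness=max(0,31-18)=13
  Job 5: p=7, d=22, C=38, tardiness=max(0,38-22)=16
  Job 6: p=4, d=24, C=42, tardiness=max(0,42-24)=18
Total tardiness = 58

58


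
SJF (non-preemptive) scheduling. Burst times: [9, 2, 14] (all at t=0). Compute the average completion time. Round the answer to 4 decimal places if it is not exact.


SJF order (ascending): [2, 9, 14]
Completion times:
  Job 1: burst=2, C=2
  Job 2: burst=9, C=11
  Job 3: burst=14, C=25
Average completion = 38/3 = 12.6667

12.6667


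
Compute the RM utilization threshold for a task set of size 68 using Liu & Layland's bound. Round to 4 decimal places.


Compute 2^(1/68) = 1.0102454700
Subtract 1: 1.0102454700 - 1 = 0.0102454700
Multiply by n: 68 * 0.0102454700 = 0.6966919600
Round to 4 dp: 0.6967

0.6967


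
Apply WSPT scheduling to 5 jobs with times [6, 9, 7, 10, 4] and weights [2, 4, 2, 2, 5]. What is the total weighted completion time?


Compute p/w ratios and sort ascending (WSPT): [(4, 5), (9, 4), (6, 2), (7, 2), (10, 2)]
Compute weighted completion times:
  Job (p=4,w=5): C=4, w*C=5*4=20
  Job (p=9,w=4): C=13, w*C=4*13=52
  Job (p=6,w=2): C=19, w*C=2*19=38
  Job (p=7,w=2): C=26, w*C=2*26=52
  Job (p=10,w=2): C=36, w*C=2*36=72
Total weighted completion time = 234

234


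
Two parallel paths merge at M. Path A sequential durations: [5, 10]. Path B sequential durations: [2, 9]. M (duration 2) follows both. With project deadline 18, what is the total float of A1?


Forward pass: ES(A1) = sum of predecessors on chain A = 0
EF = ES + duration = 0 + 5 = 5
Backward pass: LF(M) = deadline = 18; LS(M) = 18 - 2 = 16
LF(A1) = LS(M) - sum(successors on chain A) = 16 - 10 = 6
LS = LF - duration = 6 - 5 = 1
Total float = LS - ES = 1 - 0 = 1

1
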